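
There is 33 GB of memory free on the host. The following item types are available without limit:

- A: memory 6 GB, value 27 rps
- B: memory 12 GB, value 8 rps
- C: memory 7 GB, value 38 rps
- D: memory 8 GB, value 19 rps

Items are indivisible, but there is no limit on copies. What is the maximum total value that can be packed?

168 rps

Best value-per-unit is C at 38/7; filling with it alone gives 4×38 = 152.
Optimal mix: 2×A + 3×C → memory 33, value 168.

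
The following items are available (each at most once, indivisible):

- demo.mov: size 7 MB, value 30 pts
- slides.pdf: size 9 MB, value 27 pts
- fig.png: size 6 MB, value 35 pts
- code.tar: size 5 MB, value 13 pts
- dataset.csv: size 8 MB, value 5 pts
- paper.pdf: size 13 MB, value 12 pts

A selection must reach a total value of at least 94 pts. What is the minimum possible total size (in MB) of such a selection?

27

Subsets with value ≥ 94, sorted by total size:
- demo.mov+slides.pdf+fig.png+code.tar: size 27, value 105
- demo.mov+slides.pdf+fig.png+dataset.csv: size 30, value 97
- demo.mov+slides.pdf+fig.png+code.tar+dataset.csv: size 35, value 110
- demo.mov+slides.pdf+fig.png+paper.pdf: size 35, value 104
Minimum size: 27 MB.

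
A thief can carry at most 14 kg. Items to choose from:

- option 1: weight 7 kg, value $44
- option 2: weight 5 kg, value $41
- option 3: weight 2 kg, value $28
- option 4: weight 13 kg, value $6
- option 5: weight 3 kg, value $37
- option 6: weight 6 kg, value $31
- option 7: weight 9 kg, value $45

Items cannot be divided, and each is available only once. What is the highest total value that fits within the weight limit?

$113

Check high-value combinations within 14 kg:
- option 1+option 2+option 3: weight 7+5+2=14, value 44+41+28=113
- option 3+option 5+option 7: weight 2+3+9=14, value 28+37+45=110
- option 1+option 3+option 5: weight 7+2+3=12, value 44+28+37=109
Best: $113.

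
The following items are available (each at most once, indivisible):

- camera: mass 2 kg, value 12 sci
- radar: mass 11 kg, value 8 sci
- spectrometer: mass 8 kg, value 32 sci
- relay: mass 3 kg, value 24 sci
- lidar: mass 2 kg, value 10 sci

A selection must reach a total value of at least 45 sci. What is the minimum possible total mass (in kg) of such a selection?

7

Subsets with value ≥ 45, sorted by total mass:
- camera+relay+lidar: mass 7, value 46
- spectrometer+relay: mass 11, value 56
- camera+spectrometer+lidar: mass 12, value 54
- camera+spectrometer+relay: mass 13, value 68
Minimum mass: 7 kg.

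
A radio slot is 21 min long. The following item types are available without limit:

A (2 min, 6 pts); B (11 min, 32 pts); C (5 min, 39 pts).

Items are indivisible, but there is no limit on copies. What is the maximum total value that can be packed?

156 pts

Best value-per-unit is C at 39/5, and filling with it alone uses duration 4×5=20. No mix of the others beats 4×39 = 156.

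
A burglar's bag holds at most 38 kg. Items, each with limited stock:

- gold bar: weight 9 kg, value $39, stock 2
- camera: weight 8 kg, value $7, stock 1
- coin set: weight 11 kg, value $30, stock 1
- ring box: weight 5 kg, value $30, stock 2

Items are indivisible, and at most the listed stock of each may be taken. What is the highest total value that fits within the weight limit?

$145

Best selections within weight 38 and stock limits:
- 2×gold bar + 1×camera + 2×ring box: weight 36, value 145
- 2×gold bar + 2×ring box: weight 28, value 138
- 2×gold bar + 1×coin set + 1×ring box: weight 34, value 138
- 1×gold bar + 1×camera + 1×coin set + 2×ring box: weight 38, value 136
Best: $145.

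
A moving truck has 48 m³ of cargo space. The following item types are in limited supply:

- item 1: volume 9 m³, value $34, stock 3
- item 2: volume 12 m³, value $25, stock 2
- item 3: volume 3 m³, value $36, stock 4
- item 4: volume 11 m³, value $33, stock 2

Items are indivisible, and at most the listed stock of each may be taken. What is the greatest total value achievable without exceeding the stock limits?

$246

Best selections within volume 48 and stock limits:
- 3×item 1 + 4×item 3: volume 39, value 246
- 2×item 1 + 4×item 3 + 1×item 4: volume 41, value 245
- 1×item 1 + 4×item 3 + 2×item 4: volume 43, value 244
Best: $246.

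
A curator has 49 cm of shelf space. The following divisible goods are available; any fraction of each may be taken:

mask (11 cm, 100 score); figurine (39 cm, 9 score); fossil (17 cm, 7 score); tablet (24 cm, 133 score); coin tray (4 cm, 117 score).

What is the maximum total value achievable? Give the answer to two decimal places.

354.12

Take in order of value per unit:
- coin tray (117/4 per unit): all 4 → value 117, running total 117.00
- mask (100/11 per unit): all 11 → value 100, running total 217.00
- tablet (133/24 per unit): all 24 → value 133, running total 350.00
- fossil (7/17 per unit): 10 of 17 → value 10×7/17 = 4.1176, running total 354.12
Total 354.12.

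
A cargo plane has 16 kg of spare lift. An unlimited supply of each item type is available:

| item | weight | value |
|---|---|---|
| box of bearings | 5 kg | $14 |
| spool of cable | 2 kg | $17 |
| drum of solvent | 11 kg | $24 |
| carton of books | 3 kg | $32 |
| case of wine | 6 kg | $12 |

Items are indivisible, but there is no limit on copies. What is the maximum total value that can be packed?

$162

Best value-per-unit is carton of books at 32/3; filling with it alone gives 5×32 = 160.
Optimal mix: 2×spool of cable + 4×carton of books → weight 16, value 162.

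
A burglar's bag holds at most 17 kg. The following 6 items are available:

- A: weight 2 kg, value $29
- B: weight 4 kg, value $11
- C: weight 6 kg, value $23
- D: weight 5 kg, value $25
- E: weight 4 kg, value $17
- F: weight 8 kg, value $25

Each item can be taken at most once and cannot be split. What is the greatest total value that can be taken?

$94

Check high-value combinations within 17 kg:
- A+C+D+E: weight 2+6+5+4=17, value 29+23+25+17=94
- A+B+C+D: weight 2+4+6+5=17, value 29+11+23+25=88
- A+B+D+E: weight 2+4+5+4=15, value 29+11+25+17=82
Best: $94.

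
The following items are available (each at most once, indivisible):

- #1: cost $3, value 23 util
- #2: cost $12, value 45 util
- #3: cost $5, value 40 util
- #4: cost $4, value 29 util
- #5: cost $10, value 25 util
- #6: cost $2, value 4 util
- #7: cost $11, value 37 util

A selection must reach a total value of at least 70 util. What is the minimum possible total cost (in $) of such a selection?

Subsets with value ≥ 70, sorted by total cost:
- #3+#4+#6: cost 11, value 73
- #1+#3+#4: cost 12, value 92
- #1+#3+#4+#6: cost 14, value 96
- #3+#7: cost 16, value 77
Minimum cost: 11 $.

11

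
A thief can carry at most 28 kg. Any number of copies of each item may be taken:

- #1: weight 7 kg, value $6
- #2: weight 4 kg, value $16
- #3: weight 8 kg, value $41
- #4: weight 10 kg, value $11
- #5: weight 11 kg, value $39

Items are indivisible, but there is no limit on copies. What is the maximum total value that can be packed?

Best value-per-unit is #3 at 41/8; filling with it alone gives 3×41 = 123.
Optimal mix: 1×#2 + 3×#3 → weight 28, value 139.

$139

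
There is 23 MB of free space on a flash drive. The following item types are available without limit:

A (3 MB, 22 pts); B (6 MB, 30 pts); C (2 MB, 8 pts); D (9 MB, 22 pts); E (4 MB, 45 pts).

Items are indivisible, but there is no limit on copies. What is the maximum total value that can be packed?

247 pts

Best value-per-unit is E at 45/4; filling with it alone gives 5×45 = 225.
Optimal mix: 1×A + 5×E → size 23, value 247.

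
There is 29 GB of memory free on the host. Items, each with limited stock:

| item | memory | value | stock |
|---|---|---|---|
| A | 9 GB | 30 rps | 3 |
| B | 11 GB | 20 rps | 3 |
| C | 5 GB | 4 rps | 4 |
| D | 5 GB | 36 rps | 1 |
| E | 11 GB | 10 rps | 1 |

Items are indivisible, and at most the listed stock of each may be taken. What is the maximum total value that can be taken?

100 rps

Best selections within memory 29 and stock limits:
- 2×A + 1×C + 1×D: memory 28, value 100
- 2×A + 1×D: memory 23, value 96
Best: 100 rps.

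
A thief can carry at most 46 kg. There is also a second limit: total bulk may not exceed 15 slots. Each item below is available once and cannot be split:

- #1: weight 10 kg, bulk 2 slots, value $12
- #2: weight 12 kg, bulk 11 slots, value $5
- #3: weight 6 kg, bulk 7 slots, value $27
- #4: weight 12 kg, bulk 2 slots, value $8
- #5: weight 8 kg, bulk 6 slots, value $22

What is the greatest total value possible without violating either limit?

Feasible sets respecting both limits:
- #1+#3+#5: weight 24, bulk 15, value 61
- #3+#4+#5: weight 26, bulk 15, value 57
- #3+#5: weight 14, bulk 13, value 49
- #1+#3+#4: weight 28, bulk 11, value 47
Best: $61.

$61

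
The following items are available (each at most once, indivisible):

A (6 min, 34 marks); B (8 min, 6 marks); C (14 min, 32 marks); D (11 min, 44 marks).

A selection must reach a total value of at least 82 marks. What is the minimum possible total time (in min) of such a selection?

25

Subsets with value ≥ 82, sorted by total time:
- A+B+D: time 25, value 84
- A+C+D: time 31, value 110
Minimum time: 25 min.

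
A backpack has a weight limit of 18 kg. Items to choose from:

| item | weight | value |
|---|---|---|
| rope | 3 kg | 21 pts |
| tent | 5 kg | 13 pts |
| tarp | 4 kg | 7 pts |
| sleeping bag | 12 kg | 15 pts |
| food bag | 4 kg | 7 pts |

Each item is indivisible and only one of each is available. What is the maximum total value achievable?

Check high-value combinations within 18 kg:
- rope+tent+tarp+food bag: weight 3+5+4+4=16, value 21+13+7+7=48
- rope+tent+tarp: weight 3+5+4=12, value 21+13+7=41
- rope+tent+food bag: weight 3+5+4=12, value 21+13+7=41
- rope+sleeping bag: weight 3+12=15, value 21+15=36
Best: 48 pts.

48 pts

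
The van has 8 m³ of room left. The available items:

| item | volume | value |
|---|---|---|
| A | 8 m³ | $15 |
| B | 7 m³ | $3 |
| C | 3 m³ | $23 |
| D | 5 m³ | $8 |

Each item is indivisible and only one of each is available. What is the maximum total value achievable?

Check high-value combinations within 8 m³:
- C+D: volume 3+5=8, value 23+8=31
- C: volume 3, value 23
- A: volume 8, value 15
Best: $31.

$31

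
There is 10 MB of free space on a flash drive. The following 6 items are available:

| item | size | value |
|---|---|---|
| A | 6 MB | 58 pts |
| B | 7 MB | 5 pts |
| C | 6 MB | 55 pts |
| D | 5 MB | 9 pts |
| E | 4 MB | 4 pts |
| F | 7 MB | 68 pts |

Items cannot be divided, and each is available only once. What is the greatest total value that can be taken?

68 pts

Check high-value combinations within 10 MB:
- F: size 7, value 68
- A+E: size 6+4=10, value 58+4=62
- C+E: size 6+4=10, value 55+4=59
Best: 68 pts.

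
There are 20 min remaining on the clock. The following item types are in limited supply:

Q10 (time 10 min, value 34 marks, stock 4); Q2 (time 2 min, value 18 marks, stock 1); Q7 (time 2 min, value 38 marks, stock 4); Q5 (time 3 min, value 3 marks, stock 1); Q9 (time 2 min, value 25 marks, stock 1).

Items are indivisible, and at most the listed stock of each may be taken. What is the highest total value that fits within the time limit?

Best selections within time 20 and stock limits:
- 1×Q10 + 4×Q7 + 1×Q9: time 20, value 211
- 1×Q10 + 1×Q2 + 4×Q7: time 20, value 204
- 1×Q2 + 4×Q7 + 1×Q5 + 1×Q9: time 15, value 198
- 1×Q2 + 4×Q7 + 1×Q9: time 12, value 195
Best: 211 marks.

211 marks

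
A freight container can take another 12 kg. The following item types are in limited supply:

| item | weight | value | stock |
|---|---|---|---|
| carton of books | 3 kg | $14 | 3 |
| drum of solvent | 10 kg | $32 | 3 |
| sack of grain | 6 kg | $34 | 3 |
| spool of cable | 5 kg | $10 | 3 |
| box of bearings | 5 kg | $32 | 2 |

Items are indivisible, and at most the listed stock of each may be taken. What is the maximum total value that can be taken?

Top feasible selections:
- 2×sack of grain: weight 12, value 68
- 1×sack of grain + 1×box of bearings: weight 11, value 66
Best: $68.

$68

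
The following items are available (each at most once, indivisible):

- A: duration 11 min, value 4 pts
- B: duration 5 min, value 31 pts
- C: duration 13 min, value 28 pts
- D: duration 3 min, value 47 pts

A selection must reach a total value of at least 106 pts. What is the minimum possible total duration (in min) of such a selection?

Subsets with value ≥ 106, sorted by total duration:
- B+C+D: duration 21, value 106
- A+B+C+D: duration 32, value 110
Minimum duration: 21 min.

21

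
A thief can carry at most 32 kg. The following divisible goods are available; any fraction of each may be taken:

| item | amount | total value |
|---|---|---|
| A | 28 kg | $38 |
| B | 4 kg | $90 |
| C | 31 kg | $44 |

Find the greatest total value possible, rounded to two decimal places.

Take in order of value per unit:
- B (90/4 per unit): all 4 → value 90, running total 90.00
- C (44/31 per unit): 28 of 31 → value 28×44/31 = 39.7419, running total 129.74
Total 129.74.

129.74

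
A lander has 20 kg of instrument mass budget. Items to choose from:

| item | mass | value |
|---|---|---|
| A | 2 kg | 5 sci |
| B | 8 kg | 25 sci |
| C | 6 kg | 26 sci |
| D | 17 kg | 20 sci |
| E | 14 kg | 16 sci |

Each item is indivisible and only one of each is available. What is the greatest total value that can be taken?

Check high-value combinations within 20 kg:
- A+B+C: mass 2+8+6=16, value 5+25+26=56
- B+C: mass 8+6=14, value 25+26=51
- C+E: mass 6+14=20, value 26+16=42
- A+C: mass 2+6=8, value 5+26=31
- A+B: mass 2+8=10, value 5+25=30
Best: 56 sci.

56 sci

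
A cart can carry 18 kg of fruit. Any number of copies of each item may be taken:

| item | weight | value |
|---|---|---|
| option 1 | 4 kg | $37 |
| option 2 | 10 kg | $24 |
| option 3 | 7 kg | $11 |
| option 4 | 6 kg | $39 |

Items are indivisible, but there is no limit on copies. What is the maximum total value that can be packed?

Best value-per-unit is option 1 at 37/4; filling with it alone gives 4×37 = 148.
Optimal mix: 3×option 1 + 1×option 4 → weight 18, value 150.

$150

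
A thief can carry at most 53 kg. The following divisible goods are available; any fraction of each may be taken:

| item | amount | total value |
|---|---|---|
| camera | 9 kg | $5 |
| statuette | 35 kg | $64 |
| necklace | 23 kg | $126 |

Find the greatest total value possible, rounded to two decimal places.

180.86

Take in order of value per unit:
- necklace (126/23 per unit): all 23 → value 126, running total 126.00
- statuette (64/35 per unit): 30 of 35 → value 30×64/35 = 54.8571, running total 180.86
Total 180.86.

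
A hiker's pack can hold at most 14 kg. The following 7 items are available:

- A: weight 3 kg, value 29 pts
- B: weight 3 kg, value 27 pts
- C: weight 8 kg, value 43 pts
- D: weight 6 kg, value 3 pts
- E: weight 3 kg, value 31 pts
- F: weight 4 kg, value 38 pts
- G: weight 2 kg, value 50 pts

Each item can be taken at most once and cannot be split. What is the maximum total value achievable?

148 pts

Check high-value combinations within 14 kg:
- A+E+F+G: weight 3+3+4+2=12, value 29+31+38+50=148
- B+E+F+G: weight 3+3+4+2=12, value 27+31+38+50=146
- A+B+F+G: weight 3+3+4+2=12, value 29+27+38+50=144
- A+B+E+G: weight 3+3+3+2=11, value 29+27+31+50=137
Best: 148 pts.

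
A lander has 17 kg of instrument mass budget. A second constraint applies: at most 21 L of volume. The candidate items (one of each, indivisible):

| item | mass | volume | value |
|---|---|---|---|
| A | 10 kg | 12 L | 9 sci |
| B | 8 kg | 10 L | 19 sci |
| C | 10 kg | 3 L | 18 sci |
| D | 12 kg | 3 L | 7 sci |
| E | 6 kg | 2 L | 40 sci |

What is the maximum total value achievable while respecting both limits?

59 sci

Feasible sets respecting both limits:
- B+E: mass 14, volume 12, value 59
- C+E: mass 16, volume 5, value 58
- A+E: mass 16, volume 14, value 49
Best: 59 sci.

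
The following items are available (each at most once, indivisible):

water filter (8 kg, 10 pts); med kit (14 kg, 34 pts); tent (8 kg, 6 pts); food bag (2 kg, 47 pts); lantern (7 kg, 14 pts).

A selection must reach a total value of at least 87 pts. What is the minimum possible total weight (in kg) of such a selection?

Subsets with value ≥ 87, sorted by total weight:
- med kit+food bag+lantern: weight 23, value 95
- water filter+med kit+food bag: weight 24, value 91
- med kit+tent+food bag: weight 24, value 87
- water filter+med kit+food bag+lantern: weight 31, value 105
Minimum weight: 23 kg.

23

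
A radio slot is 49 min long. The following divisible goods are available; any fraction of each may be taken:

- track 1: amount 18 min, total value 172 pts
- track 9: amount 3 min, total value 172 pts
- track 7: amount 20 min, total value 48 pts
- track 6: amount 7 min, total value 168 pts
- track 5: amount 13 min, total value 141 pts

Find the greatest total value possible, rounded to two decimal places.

672.20

Take in order of value per unit:
- track 9 (172/3 per unit): all 3 → value 172, running total 172.00
- track 6 (168/7 per unit): all 7 → value 168, running total 340.00
- track 5 (141/13 per unit): all 13 → value 141, running total 481.00
- track 1 (172/18 per unit): all 18 → value 172, running total 653.00
- track 7 (48/20 per unit): 8 of 20 → value 8×48/20 = 19.2000, running total 672.20
Total 672.20.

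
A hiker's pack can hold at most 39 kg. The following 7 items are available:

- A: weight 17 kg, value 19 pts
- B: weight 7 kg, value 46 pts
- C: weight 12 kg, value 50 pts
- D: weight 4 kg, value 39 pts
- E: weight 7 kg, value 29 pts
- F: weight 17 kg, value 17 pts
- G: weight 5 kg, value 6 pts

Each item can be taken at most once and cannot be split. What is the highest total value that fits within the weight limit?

170 pts

This is a 0/1 knapsack; check combinations near the capacity.
- B+C+D+E+G: weight 7+12+4+7+5=35, value 46+50+39+29+6=170
- B+C+D+E: weight 7+12+4+7=30, value 46+50+39+29=164
- B+C+D+G: weight 7+12+4+5=28, value 46+50+39+6=141
- B+C+D: weight 7+12+4=23, value 46+50+39=135
Best: 170 pts.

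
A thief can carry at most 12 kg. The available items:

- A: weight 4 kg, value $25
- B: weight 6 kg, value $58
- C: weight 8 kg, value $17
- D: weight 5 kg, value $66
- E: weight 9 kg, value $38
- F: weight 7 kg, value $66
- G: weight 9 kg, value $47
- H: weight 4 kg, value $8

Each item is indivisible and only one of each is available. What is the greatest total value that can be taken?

$132

This is a 0/1 knapsack; check combinations near the capacity.
- D+F: weight 5+7=12, value 66+66=132
- B+D: weight 6+5=11, value 58+66=124
- A+D: weight 4+5=9, value 25+66=91
- A+F: weight 4+7=11, value 25+66=91
- A+B: weight 4+6=10, value 25+58=83
Best: $132.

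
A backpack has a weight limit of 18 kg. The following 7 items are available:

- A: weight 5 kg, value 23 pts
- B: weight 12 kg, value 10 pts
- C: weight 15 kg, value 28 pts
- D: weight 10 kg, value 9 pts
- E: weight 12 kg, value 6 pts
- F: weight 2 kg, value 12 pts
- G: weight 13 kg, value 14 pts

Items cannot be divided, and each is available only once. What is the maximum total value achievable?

Check high-value combinations within 18 kg:
- A+D+F: weight 5+10+2=17, value 23+9+12=44
- C+F: weight 15+2=17, value 28+12=40
- A+G: weight 5+13=18, value 23+14=37
Best: 44 pts.

44 pts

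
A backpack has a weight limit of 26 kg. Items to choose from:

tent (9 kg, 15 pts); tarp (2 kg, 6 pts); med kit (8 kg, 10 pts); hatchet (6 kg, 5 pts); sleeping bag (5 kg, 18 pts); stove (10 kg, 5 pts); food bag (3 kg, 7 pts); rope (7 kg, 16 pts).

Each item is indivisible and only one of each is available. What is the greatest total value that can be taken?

This is a 0/1 knapsack; check combinations near the capacity.
- tent+tarp+sleeping bag+food bag+rope: weight 9+2+5+3+7=26, value 15+6+18+7+16=62
- tarp+med kit+sleeping bag+food bag+rope: weight 2+8+5+3+7=25, value 6+10+18+7+16=57
- tent+sleeping bag+food bag+rope: weight 9+5+3+7=24, value 15+18+7+16=56
Best: 62 pts.

62 pts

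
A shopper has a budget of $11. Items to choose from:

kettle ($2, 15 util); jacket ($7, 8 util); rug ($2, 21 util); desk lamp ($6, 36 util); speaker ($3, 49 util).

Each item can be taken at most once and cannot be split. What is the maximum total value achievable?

Check high-value combinations within $11:
- rug+desk lamp+speaker: cost 2+6+3=11, value 21+36+49=106
- kettle+desk lamp+speaker: cost 2+6+3=11, value 15+36+49=100
- kettle+rug+speaker: cost 2+2+3=7, value 15+21+49=85
- desk lamp+speaker: cost 6+3=9, value 36+49=85
Best: 106 util.

106 util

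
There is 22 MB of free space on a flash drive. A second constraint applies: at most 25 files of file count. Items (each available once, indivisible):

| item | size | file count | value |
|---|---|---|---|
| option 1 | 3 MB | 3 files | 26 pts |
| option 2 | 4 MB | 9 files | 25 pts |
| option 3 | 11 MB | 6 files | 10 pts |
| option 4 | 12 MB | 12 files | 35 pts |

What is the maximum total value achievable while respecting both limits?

Feasible sets respecting both limits:
- option 1+option 2+option 4: size 19, file count 24, value 86
- option 1+option 2+option 3: size 18, file count 18, value 61
- option 1+option 4: size 15, file count 15, value 61
- option 2+option 4: size 16, file count 21, value 60
Best: 86 pts.

86 pts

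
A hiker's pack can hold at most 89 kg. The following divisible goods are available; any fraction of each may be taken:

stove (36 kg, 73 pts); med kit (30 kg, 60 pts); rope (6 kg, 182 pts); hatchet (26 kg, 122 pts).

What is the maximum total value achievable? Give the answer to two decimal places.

419.00

Take in order of value per unit:
- rope (182/6 per unit): all 6 → value 182, running total 182.00
- hatchet (122/26 per unit): all 26 → value 122, running total 304.00
- stove (73/36 per unit): all 36 → value 73, running total 377.00
- med kit (60/30 per unit): 21 of 30 → value 21×60/30 = 42.0000, running total 419.00
Total 419.00.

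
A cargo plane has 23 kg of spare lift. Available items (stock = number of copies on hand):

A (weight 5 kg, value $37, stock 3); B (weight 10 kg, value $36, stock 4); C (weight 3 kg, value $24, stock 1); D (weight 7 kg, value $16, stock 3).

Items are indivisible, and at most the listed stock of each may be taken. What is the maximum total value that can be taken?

Best selections within weight 23 and stock limits:
- 3×A + 1×C: weight 18, value 135
- 2×A + 1×B + 1×C: weight 23, value 134
Best: $135.

$135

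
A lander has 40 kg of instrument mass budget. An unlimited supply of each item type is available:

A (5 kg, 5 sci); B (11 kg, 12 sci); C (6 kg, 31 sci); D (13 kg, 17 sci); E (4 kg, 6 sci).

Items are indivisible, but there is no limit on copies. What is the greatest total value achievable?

Best value-per-unit is C at 31/6; filling with it alone gives 6×31 = 186.
Optimal mix: 6×C + 1×E → mass 40, value 192.

192 sci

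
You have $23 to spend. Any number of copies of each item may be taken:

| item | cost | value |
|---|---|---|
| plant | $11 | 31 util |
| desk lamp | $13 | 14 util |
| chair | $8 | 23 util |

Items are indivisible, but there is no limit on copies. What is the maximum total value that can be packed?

Best value-per-unit is chair at 23/8; filling with it alone gives 2×23 = 46.
Optimal mix: 2×plant → cost 22, value 62.

62 util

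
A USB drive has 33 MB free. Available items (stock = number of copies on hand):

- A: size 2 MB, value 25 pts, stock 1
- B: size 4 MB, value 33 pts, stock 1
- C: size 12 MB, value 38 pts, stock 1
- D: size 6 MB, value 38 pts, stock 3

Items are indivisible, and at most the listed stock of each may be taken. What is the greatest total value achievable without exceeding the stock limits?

Best selections within size 33 and stock limits:
- 1×A + 1×C + 3×D: size 32, value 177
- 1×A + 1×B + 3×D: size 24, value 172
Best: 177 pts.

177 pts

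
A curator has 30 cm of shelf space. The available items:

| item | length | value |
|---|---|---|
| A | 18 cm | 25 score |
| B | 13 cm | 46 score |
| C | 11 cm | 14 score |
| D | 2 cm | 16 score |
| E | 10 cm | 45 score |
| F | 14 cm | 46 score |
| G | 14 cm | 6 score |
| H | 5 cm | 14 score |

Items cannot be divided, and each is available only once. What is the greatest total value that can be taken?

121 score

Check high-value combinations within 30 cm:
- B+D+E+H: length 13+2+10+5=30, value 46+16+45+14=121
- B+D+F: length 13+2+14=29, value 46+16+46=108
- B+D+E: length 13+2+10=25, value 46+16+45=107
- D+E+F: length 2+10+14=26, value 16+45+46=107
- B+E+H: length 13+10+5=28, value 46+45+14=105
Best: 121 score.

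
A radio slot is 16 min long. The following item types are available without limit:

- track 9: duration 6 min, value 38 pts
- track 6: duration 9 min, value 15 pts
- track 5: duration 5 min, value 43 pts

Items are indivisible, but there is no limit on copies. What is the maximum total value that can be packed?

129 pts

Best value-per-unit is track 5 at 43/5, and filling with it alone uses duration 3×5=15. No mix of the others beats 3×43 = 129.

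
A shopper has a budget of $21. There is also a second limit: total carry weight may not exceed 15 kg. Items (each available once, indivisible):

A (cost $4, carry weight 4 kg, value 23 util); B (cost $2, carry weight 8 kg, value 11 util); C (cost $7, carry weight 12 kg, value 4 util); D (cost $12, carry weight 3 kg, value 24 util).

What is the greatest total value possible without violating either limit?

Feasible sets respecting both limits:
- A+B+D: cost 18, carry weight 15, value 58
- A+D: cost 16, carry weight 7, value 47
- B+D: cost 14, carry weight 11, value 35
Best: 58 util.

58 util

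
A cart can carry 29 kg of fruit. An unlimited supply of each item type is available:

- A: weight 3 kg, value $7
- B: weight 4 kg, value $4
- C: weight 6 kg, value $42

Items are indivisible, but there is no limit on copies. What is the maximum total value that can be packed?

Best value-per-unit is C at 42/6; filling with it alone gives 4×42 = 168.
Optimal mix: 1×A + 4×C → weight 27, value 175.

$175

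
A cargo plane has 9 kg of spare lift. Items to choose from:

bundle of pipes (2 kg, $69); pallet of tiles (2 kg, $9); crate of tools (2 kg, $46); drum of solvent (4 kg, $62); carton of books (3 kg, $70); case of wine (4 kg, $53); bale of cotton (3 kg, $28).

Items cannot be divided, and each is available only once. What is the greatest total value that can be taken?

$201

Check high-value combinations within 9 kg:
- bundle of pipes+drum of solvent+carton of books: weight 2+4+3=9, value 69+62+70=201
- bundle of pipes+pallet of tiles+crate of tools+carton of books: weight 2+2+2+3=9, value 69+9+46+70=194
- bundle of pipes+carton of books+case of wine: weight 2+3+4=9, value 69+70+53=192
Best: $201.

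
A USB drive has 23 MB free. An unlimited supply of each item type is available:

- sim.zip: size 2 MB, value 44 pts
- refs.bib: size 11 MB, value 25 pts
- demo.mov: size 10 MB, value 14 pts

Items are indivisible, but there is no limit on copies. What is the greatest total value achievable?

Best value-per-unit is sim.zip at 44/2, and filling with it alone uses size 11×2=22. No mix of the others beats 11×44 = 484.

484 pts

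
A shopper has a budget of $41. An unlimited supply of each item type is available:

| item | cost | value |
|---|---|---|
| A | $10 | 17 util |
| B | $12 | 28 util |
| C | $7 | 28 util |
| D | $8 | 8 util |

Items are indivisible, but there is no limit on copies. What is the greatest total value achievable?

140 util

Best value-per-unit is C at 28/7; filling with it alone gives 5×28 = 140.
Optimal mix: 1×B + 4×C → cost 40, value 140.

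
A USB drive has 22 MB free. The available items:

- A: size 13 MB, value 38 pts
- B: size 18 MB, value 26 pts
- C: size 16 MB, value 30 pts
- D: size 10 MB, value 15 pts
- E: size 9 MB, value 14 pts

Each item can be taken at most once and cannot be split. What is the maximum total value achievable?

Check high-value combinations within 22 MB:
- A+E: size 13+9=22, value 38+14=52
- A: size 13, value 38
- C: size 16, value 30
- D+E: size 10+9=19, value 15+14=29
- B: size 18, value 26
Best: 52 pts.

52 pts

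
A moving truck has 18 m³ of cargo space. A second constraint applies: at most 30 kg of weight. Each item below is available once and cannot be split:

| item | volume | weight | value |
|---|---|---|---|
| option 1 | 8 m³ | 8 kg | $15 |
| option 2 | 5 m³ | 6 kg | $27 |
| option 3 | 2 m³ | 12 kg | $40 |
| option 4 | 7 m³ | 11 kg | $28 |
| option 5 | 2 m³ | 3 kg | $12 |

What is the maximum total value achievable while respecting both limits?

$95

Feasible sets respecting both limits:
- option 2+option 3+option 4: volume 14, weight 29, value 95
- option 1+option 2+option 3+option 5: volume 17, weight 29, value 94
- option 1+option 2+option 3: volume 15, weight 26, value 82
Best: $95.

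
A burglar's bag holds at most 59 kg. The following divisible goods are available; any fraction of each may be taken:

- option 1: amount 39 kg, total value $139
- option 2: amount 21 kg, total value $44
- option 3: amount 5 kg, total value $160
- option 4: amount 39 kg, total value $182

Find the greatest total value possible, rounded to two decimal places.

395.46

Take in order of value per unit:
- option 3 (160/5 per unit): all 5 → value 160, running total 160.00
- option 4 (182/39 per unit): all 39 → value 182, running total 342.00
- option 1 (139/39 per unit): 15 of 39 → value 15×139/39 = 53.4615, running total 395.46
Total 395.46.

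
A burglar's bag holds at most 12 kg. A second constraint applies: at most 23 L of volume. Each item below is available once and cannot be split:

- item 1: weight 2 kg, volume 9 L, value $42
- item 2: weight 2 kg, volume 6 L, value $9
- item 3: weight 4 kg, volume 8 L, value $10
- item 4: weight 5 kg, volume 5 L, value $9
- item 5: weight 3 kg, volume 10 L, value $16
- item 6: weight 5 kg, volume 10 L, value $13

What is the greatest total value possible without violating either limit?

Feasible sets respecting both limits:
- item 1+item 2+item 3: weight 8, volume 23, value 61
- item 1+item 3+item 4: weight 11, volume 22, value 61
- item 1+item 2+item 4: weight 9, volume 20, value 60
Best: $61.

$61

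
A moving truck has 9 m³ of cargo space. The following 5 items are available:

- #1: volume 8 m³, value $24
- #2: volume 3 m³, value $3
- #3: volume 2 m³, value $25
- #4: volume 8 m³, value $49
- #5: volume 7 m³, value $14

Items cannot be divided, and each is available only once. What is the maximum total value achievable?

This is a 0/1 knapsack; check combinations near the capacity.
- #4: volume 8, value 49
- #3+#5: volume 2+7=9, value 25+14=39
- #2+#3: volume 3+2=5, value 3+25=28
- #3: volume 2, value 25
- #1: volume 8, value 24
Best: $49.

$49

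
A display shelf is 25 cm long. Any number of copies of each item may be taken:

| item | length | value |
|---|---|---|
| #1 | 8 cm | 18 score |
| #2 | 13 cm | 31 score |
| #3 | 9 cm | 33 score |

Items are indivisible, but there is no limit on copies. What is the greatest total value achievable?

Best value-per-unit is #3 at 33/9; filling with it alone gives 2×33 = 66.
Optimal mix: 2×#1 + 1×#3 → length 25, value 69.

69 score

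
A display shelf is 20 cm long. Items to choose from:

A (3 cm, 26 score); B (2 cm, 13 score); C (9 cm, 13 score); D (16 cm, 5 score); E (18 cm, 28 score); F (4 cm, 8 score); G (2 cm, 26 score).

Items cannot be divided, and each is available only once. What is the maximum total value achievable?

86 score

Check high-value combinations within 20 cm:
- A+B+C+F+G: length 3+2+9+4+2=20, value 26+13+13+8+26=86
- A+B+C+G: length 3+2+9+2=16, value 26+13+13+26=78
- A+B+F+G: length 3+2+4+2=11, value 26+13+8+26=73
- A+C+F+G: length 3+9+4+2=18, value 26+13+8+26=73
Best: 86 score.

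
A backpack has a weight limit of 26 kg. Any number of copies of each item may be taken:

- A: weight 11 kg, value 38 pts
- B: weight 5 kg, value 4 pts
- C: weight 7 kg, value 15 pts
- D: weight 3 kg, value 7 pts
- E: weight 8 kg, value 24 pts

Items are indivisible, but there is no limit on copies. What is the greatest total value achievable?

Best value-per-unit is A at 38/11; filling with it alone gives 2×38 = 76.
Optimal mix: 2×A + 1×D → weight 25, value 83.

83 pts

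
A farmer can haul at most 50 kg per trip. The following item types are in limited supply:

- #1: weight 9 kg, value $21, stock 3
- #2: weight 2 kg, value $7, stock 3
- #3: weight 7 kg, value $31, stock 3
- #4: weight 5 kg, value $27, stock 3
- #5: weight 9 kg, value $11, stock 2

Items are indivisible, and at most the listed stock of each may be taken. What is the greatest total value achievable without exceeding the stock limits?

Top feasible selections:
- 1×#1 + 2×#2 + 3×#3 + 3×#4: weight 49, value 209
- 1×#1 + 1×#2 + 3×#3 + 3×#4: weight 47, value 202
- 2×#2 + 3×#3 + 3×#4 + 1×#5: weight 49, value 199
Best: $209.

$209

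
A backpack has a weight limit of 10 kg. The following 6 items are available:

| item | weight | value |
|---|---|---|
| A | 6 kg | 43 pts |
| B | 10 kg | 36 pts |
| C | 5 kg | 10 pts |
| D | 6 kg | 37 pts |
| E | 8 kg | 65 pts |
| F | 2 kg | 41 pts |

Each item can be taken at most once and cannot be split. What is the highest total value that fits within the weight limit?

106 pts

Check high-value combinations within 10 kg:
- E+F: weight 8+2=10, value 65+41=106
- A+F: weight 6+2=8, value 43+41=84
- D+F: weight 6+2=8, value 37+41=78
Best: 106 pts.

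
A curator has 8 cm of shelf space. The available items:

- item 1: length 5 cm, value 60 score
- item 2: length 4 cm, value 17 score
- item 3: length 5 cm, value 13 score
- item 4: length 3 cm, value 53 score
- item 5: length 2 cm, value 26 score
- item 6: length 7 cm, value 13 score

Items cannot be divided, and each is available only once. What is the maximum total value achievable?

Check high-value combinations within 8 cm:
- item 1+item 4: length 5+3=8, value 60+53=113
- item 1+item 5: length 5+2=7, value 60+26=86
- item 4+item 5: length 3+2=5, value 53+26=79
Best: 113 score.

113 score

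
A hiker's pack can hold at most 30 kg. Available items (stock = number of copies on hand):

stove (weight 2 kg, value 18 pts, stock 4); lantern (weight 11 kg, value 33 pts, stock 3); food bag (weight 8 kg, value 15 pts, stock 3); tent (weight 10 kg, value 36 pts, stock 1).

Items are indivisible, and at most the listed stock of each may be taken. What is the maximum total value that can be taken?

Top feasible selections:
- 4×stove + 1×lantern + 1×tent: weight 29, value 141
- 4×stove + 2×lantern: weight 30, value 138
- 4×stove + 1×food bag + 1×tent: weight 26, value 123
- 3×stove + 1×lantern + 1×tent: weight 27, value 123
Best: 141 pts.

141 pts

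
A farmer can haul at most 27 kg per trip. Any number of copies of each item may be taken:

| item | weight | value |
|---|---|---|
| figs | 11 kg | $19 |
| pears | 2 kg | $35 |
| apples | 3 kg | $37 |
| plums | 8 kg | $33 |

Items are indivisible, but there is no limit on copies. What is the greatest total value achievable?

$457

Best value-per-unit is pears at 35/2; filling with it alone gives 13×35 = 455.
Optimal mix: 12×pears + 1×apples → weight 27, value 457.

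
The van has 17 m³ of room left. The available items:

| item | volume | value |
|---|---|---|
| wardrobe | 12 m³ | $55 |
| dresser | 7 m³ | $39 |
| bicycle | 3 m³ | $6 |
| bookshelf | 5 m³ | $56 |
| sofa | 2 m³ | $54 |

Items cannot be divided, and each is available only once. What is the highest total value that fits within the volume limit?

$155

Check high-value combinations within 17 m³:
- dresser+bicycle+bookshelf+sofa: volume 7+3+5+2=17, value 39+6+56+54=155
- dresser+bookshelf+sofa: volume 7+5+2=14, value 39+56+54=149
- bicycle+bookshelf+sofa: volume 3+5+2=10, value 6+56+54=116
Best: $155.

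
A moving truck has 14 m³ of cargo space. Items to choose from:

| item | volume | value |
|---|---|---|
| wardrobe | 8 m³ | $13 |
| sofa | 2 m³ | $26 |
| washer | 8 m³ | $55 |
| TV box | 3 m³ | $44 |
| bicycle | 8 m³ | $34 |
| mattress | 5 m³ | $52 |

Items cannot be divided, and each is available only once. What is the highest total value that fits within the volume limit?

$125

Check high-value combinations within 14 m³:
- sofa+washer+TV box: volume 2+8+3=13, value 26+55+44=125
- sofa+TV box+mattress: volume 2+3+5=10, value 26+44+52=122
- washer+mattress: volume 8+5=13, value 55+52=107
- sofa+TV box+bicycle: volume 2+3+8=13, value 26+44+34=104
- washer+TV box: volume 8+3=11, value 55+44=99
Best: $125.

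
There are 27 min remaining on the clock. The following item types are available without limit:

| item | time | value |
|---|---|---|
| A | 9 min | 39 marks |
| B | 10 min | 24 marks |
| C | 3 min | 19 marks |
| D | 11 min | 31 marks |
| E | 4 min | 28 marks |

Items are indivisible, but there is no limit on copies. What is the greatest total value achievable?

187 marks

Best value-per-unit is E at 28/4; filling with it alone gives 6×28 = 168.
Optimal mix: 1×C + 6×E → time 27, value 187.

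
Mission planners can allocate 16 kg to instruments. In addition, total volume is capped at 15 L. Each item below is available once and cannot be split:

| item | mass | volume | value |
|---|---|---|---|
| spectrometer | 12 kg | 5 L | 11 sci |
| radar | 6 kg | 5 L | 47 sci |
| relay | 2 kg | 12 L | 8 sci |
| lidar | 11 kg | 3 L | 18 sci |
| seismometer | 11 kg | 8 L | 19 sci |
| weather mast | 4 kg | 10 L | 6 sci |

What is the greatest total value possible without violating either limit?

53 sci

Feasible sets respecting both limits:
- radar+weather mast: mass 10, volume 15, value 53
- radar: mass 6, volume 5, value 47
- relay+lidar: mass 13, volume 15, value 26
Best: 53 sci.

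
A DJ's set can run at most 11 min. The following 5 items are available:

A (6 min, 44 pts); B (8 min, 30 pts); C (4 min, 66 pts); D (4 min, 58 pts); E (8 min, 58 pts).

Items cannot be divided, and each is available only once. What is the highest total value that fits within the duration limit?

Check high-value combinations within 11 min:
- C+D: duration 4+4=8, value 66+58=124
- A+C: duration 6+4=10, value 44+66=110
- A+D: duration 6+4=10, value 44+58=102
- C: duration 4, value 66
- D: duration 4, value 58
Best: 124 pts.

124 pts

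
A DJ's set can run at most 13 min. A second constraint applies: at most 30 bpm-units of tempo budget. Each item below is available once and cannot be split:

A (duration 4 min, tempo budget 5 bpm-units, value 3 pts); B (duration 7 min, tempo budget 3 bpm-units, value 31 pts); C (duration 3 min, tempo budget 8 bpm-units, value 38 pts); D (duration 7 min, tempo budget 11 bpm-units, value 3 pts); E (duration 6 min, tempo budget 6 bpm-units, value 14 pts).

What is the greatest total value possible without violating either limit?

Feasible sets respecting both limits:
- B+C: duration 10, tempo budget 11, value 69
- A+C+E: duration 13, tempo budget 19, value 55
- C+E: duration 9, tempo budget 14, value 52
Best: 69 pts.

69 pts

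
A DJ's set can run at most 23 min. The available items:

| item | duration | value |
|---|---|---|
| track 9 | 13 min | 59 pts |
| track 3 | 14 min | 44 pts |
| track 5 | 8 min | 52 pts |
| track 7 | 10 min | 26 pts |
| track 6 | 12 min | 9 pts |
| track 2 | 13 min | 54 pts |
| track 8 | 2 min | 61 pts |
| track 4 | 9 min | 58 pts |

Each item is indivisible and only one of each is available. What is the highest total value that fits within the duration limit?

172 pts

Check high-value combinations within 23 min:
- track 9+track 5+track 8: duration 13+8+2=23, value 59+52+61=172
- track 5+track 8+track 4: duration 8+2+9=19, value 52+61+58=171
- track 5+track 2+track 8: duration 8+13+2=23, value 52+54+61=167
- track 7+track 8+track 4: duration 10+2+9=21, value 26+61+58=145
Best: 172 pts.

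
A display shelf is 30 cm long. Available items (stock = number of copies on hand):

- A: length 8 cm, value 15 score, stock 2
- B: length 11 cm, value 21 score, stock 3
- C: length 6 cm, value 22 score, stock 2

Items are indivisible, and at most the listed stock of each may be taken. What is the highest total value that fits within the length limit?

74 score

Top feasible selections:
- 2×A + 2×C: length 28, value 74
- 1×B + 2×C: length 23, value 65
Best: 74 score.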